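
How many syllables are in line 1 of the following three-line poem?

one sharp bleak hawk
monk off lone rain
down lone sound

4

Line 1: "one sharp bleak hawk": 1+1+1+1 = 4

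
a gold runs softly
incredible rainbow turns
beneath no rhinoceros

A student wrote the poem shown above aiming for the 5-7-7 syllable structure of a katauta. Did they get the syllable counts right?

Yes

Line 1: a (1), gold (1), runs (1), softly (2) → 5 ✓
Line 2: incredible (4), rainbow (2), turns (1) → 7 ✓
Line 3: beneath (2), no (1), rhinoceros (4) → 7 ✓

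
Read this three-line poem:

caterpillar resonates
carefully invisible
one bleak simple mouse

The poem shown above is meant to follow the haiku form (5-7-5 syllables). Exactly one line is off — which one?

Line 1: "caterpillar resonates": 4+3 = 7 (expected 5)
Line 2: "carefully invisible": 3+4 = 7 ✓
Line 3: "one bleak simple mouse": 1+1+2+1 = 5 ✓

The first line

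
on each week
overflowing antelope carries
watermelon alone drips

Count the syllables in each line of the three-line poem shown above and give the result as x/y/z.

3/9/7

Line 1: on(1) + each(1) + week(1) = 3
Line 2: overflowing(4) + antelope(3) + carries(2) = 9
Line 3: watermelon(4) + alone(2) + drips(1) = 7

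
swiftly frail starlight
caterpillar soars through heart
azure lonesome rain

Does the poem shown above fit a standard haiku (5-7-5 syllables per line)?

Yes

Line 1: swiftly (2), frail (1), starlight (2) → 5 ✓
Line 2: caterpillar (4), soars (1), through (1), heart (1) → 7 ✓
Line 3: azure (2), lonesome (2), rain (1) → 5 ✓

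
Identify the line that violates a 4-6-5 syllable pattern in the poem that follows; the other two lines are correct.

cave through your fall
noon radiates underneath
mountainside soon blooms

Line 1: cave (1), through (1), your (1), fall (1) → 4 ✓
Line 2: noon (1), radiates (3), underneath (3) → 7 (expected 6)
Line 3: mountainside (3), soon (1), blooms (1) → 5 ✓

Line 2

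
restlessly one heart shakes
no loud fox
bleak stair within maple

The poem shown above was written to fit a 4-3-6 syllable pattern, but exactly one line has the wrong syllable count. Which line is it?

Line 1

Line 1: restlessly (3), one (1), heart (1), shakes (1) → 6 (expected 4)
Line 2: no (1), loud (1), fox (1) → 3 ✓
Line 3: bleak (1), stair (1), within (2), maple (2) → 6 ✓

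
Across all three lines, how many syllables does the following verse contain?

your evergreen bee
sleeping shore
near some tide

11

Line 1: your(1) + evergreen(3) + bee(1) = 5
Line 2: sleeping(2) + shore(1) = 3
Line 3: near(1) + some(1) + tide(1) = 3
Total: 5 + 3 + 3 = 11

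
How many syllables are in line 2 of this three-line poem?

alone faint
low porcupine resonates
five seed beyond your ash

7

Line 2: "low porcupine resonates": 1+3+3 = 7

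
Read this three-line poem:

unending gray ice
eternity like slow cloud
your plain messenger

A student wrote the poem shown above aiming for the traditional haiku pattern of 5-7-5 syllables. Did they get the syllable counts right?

Yes

Line 1: "unending gray ice": 3+1+1 = 5 ✓
Line 2: "eternity like slow cloud": 4+1+1+1 = 7 ✓
Line 3: "your plain messenger": 1+1+3 = 5 ✓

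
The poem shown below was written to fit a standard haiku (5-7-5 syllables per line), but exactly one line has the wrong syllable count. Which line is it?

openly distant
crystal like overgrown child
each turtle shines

Line 1: "openly distant": 3+2 = 5 ✓
Line 2: "crystal like overgrown child": 2+1+3+1 = 7 ✓
Line 3: "each turtle shines": 1+2+1 = 4 (expected 5)

The third line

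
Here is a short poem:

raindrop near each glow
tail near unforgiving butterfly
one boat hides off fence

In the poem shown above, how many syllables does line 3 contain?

5

Line 3: one (1), boat (1), hides (1), off (1), fence (1) → 5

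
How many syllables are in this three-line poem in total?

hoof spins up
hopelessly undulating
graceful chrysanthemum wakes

17

Line 1: hoof (1), spins (1), up (1) → 3
Line 2: hopelessly (3), undulating (4) → 7
Line 3: graceful (2), chrysanthemum (4), wakes (1) → 7
Total: 3 + 7 + 7 = 17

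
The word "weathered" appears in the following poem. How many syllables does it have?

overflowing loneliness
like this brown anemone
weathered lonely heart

"weathered" has 2 syllables.

2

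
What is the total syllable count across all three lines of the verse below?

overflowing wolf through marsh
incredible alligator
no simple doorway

Line 1: "overflowing wolf through marsh": 4+1+1+1 = 7
Line 2: "incredible alligator": 4+4 = 8
Line 3: "no simple doorway": 1+2+2 = 5
Total: 7 + 8 + 5 = 20

20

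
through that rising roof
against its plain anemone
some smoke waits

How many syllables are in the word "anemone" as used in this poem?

4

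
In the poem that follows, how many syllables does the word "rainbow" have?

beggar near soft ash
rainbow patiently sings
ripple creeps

2

"rainbow" has 2 syllables.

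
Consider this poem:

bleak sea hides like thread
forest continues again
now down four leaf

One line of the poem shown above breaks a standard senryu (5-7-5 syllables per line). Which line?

Line 1: "bleak sea hides like thread": 1+1+1+1+1 = 5 ✓
Line 2: "forest continues again": 2+3+2 = 7 ✓
Line 3: "now down four leaf": 1+1+1+1 = 4 (expected 5)

Line 3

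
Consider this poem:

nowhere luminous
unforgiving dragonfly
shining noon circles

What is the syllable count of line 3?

Line 3: shining (2), noon (1), circles (2) → 5

5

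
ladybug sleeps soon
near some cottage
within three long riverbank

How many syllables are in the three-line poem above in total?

Line 1: "ladybug sleeps soon": 3+1+1 = 5
Line 2: "near some cottage": 1+1+2 = 4
Line 3: "within three long riverbank": 2+1+1+3 = 7
Total: 5 + 4 + 7 = 16

16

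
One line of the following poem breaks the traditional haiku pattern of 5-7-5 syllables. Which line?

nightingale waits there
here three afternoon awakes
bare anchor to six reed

Line 1: nightingale (3), waits (1), there (1) → 5 ✓
Line 2: here (1), three (1), afternoon (3), awakes (2) → 7 ✓
Line 3: bare (1), anchor (2), to (1), six (1), reed (1) → 6 (expected 5)

Line 3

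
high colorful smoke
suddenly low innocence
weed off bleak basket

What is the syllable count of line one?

Line one: high(1) + colorful(3) + smoke(1) = 5

5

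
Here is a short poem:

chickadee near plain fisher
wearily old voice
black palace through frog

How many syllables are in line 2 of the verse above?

5

Line 2: "wearily old voice": 3+1+1 = 5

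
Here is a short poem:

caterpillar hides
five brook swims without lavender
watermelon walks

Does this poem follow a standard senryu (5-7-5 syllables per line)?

No

Line 1: caterpillar (4), hides (1) → 5 ✓
Line 2: five (1), brook (1), swims (1), without (2), lavender (3) → 8 (expected 7)
Line 3: watermelon (4), walks (1) → 5 ✓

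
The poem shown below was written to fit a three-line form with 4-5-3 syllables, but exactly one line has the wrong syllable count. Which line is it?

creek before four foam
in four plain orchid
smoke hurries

Line 1: creek (1), before (2), four (1), foam (1) → 5 (expected 4)
Line 2: in (1), four (1), plain (1), orchid (2) → 5 ✓
Line 3: smoke (1), hurries (2) → 3 ✓

Line 1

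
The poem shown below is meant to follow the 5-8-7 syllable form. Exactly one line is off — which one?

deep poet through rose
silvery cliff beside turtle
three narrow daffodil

The third line

Line 1: deep(1) + poet(2) + through(1) + rose(1) = 5 ✓
Line 2: silvery(3) + cliff(1) + beside(2) + turtle(2) = 8 ✓
Line 3: three(1) + narrow(2) + daffodil(3) = 6 (expected 7)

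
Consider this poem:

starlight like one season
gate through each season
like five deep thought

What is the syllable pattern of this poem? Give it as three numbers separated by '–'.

Line 1: "starlight like one season": 2+1+1+2 = 6
Line 2: "gate through each season": 1+1+1+2 = 5
Line 3: "like five deep thought": 1+1+1+1 = 4

6–5–4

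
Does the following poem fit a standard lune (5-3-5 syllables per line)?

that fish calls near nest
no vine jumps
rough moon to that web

Line 1: that (1), fish (1), calls (1), near (1), nest (1) → 5 ✓
Line 2: no (1), vine (1), jumps (1) → 3 ✓
Line 3: rough (1), moon (1), to (1), that (1), web (1) → 5 ✓

Yes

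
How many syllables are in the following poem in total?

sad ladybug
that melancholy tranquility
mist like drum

Line 1: sad(1) + ladybug(3) = 4
Line 2: that(1) + melancholy(4) + tranquility(4) = 9
Line 3: mist(1) + like(1) + drum(1) = 3
Total: 4 + 9 + 3 = 16

16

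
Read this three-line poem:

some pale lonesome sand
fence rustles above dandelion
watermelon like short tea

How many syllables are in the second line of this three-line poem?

The second line: fence (1), rustles (2), above (2), dandelion (4) → 9

9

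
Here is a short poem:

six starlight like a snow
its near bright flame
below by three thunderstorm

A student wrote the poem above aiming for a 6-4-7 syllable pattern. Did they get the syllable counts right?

Line 1: "six starlight like a snow": 1+2+1+1+1 = 6 ✓
Line 2: "its near bright flame": 1+1+1+1 = 4 ✓
Line 3: "below by three thunderstorm": 2+1+1+3 = 7 ✓

Yes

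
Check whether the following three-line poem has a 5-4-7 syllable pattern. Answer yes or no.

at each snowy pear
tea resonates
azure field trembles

No

Line 1: at (1), each (1), snowy (2), pear (1) → 5 ✓
Line 2: tea (1), resonates (3) → 4 ✓
Line 3: azure (2), field (1), trembles (2) → 5 (expected 7)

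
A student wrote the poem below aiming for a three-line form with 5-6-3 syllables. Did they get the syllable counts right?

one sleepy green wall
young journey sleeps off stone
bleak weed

No

Line 1: one (1), sleepy (2), green (1), wall (1) → 5 ✓
Line 2: young (1), journey (2), sleeps (1), off (1), stone (1) → 6 ✓
Line 3: bleak (1), weed (1) → 2 (expected 3)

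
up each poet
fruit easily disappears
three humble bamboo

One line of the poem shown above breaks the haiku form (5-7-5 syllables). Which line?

The first line

Line 1: up (1), each (1), poet (2) → 4 (expected 5)
Line 2: fruit (1), easily (3), disappears (3) → 7 ✓
Line 3: three (1), humble (2), bamboo (2) → 5 ✓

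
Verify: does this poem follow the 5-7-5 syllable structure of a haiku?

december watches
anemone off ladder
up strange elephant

Yes

Line 1: "december watches": 3+2 = 5 ✓
Line 2: "anemone off ladder": 4+1+2 = 7 ✓
Line 3: "up strange elephant": 1+1+3 = 5 ✓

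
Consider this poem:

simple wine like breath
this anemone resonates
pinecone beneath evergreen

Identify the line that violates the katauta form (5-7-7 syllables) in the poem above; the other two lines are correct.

Line 1: simple(2) + wine(1) + like(1) + breath(1) = 5 ✓
Line 2: this(1) + anemone(4) + resonates(3) = 8 (expected 7)
Line 3: pinecone(2) + beneath(2) + evergreen(3) = 7 ✓

Line 2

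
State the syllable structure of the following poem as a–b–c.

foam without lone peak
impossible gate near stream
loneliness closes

Line 1: "foam without lone peak": 1+2+1+1 = 5
Line 2: "impossible gate near stream": 4+1+1+1 = 7
Line 3: "loneliness closes": 3+2 = 5

5–7–5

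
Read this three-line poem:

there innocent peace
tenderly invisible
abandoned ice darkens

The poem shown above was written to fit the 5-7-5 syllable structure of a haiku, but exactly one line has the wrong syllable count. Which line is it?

The third line

Line 1: there(1) + innocent(3) + peace(1) = 5 ✓
Line 2: tenderly(3) + invisible(4) = 7 ✓
Line 3: abandoned(3) + ice(1) + darkens(2) = 6 (expected 5)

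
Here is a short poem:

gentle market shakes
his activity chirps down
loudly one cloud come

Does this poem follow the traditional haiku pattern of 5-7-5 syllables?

Yes

Line 1: gentle(2) + market(2) + shakes(1) = 5 ✓
Line 2: his(1) + activity(4) + chirps(1) + down(1) = 7 ✓
Line 3: loudly(2) + one(1) + cloud(1) + come(1) = 5 ✓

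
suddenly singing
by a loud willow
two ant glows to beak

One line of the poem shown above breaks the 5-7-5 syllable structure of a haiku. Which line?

Line 1: suddenly(3) + singing(2) = 5 ✓
Line 2: by(1) + a(1) + loud(1) + willow(2) = 5 (expected 7)
Line 3: two(1) + ant(1) + glows(1) + to(1) + beak(1) = 5 ✓

The second line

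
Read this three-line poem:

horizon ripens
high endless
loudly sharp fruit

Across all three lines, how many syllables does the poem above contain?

12

Line 1: horizon (3), ripens (2) → 5
Line 2: high (1), endless (2) → 3
Line 3: loudly (2), sharp (1), fruit (1) → 4
Total: 5 + 3 + 4 = 12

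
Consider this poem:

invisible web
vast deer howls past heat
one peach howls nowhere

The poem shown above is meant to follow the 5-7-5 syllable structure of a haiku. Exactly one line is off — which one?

Line 1: invisible(4) + web(1) = 5 ✓
Line 2: vast(1) + deer(1) + howls(1) + past(1) + heat(1) = 5 (expected 7)
Line 3: one(1) + peach(1) + howls(1) + nowhere(2) = 5 ✓

Line 2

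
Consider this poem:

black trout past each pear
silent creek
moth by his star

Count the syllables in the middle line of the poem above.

3

The middle line: silent (2), creek (1) → 3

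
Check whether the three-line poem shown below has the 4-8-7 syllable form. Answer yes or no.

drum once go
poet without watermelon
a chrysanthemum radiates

No

Line 1: "drum once go": 1+1+1 = 3 (expected 4)
Line 2: "poet without watermelon": 2+2+4 = 8 ✓
Line 3: "a chrysanthemum radiates": 1+4+3 = 8 (expected 7)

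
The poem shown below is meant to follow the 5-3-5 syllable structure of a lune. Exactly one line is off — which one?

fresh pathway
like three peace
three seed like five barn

Line 1: fresh(1) + pathway(2) = 3 (expected 5)
Line 2: like(1) + three(1) + peace(1) = 3 ✓
Line 3: three(1) + seed(1) + like(1) + five(1) + barn(1) = 5 ✓

The first line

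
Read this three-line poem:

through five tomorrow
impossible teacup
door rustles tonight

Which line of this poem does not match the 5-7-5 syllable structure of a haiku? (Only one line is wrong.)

The second line

Line 1: through (1), five (1), tomorrow (3) → 5 ✓
Line 2: impossible (4), teacup (2) → 6 (expected 7)
Line 3: door (1), rustles (2), tonight (2) → 5 ✓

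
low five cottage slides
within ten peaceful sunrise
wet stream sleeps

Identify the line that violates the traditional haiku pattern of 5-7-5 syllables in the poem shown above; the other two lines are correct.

The third line

Line 1: "low five cottage slides": 1+1+2+1 = 5 ✓
Line 2: "within ten peaceful sunrise": 2+1+2+2 = 7 ✓
Line 3: "wet stream sleeps": 1+1+1 = 3 (expected 5)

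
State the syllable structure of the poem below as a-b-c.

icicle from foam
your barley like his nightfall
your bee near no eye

Line 1: icicle(3) + from(1) + foam(1) = 5
Line 2: your(1) + barley(2) + like(1) + his(1) + nightfall(2) = 7
Line 3: your(1) + bee(1) + near(1) + no(1) + eye(1) = 5

5-7-5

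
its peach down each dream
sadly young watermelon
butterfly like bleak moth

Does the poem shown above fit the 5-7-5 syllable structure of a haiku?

Line 1: its (1), peach (1), down (1), each (1), dream (1) → 5 ✓
Line 2: sadly (2), young (1), watermelon (4) → 7 ✓
Line 3: butterfly (3), like (1), bleak (1), moth (1) → 6 (expected 5)

No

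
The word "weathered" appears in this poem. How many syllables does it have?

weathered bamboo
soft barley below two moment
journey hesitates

"weathered" has 2 syllables.

2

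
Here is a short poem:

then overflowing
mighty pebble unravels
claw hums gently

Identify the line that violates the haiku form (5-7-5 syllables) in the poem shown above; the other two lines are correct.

The third line

Line 1: then (1), overflowing (4) → 5 ✓
Line 2: mighty (2), pebble (2), unravels (3) → 7 ✓
Line 3: claw (1), hums (1), gently (2) → 4 (expected 5)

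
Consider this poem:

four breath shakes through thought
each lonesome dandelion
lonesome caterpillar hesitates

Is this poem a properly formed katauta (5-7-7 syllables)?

Line 1: four (1), breath (1), shakes (1), through (1), thought (1) → 5 ✓
Line 2: each (1), lonesome (2), dandelion (4) → 7 ✓
Line 3: lonesome (2), caterpillar (4), hesitates (3) → 9 (expected 7)

No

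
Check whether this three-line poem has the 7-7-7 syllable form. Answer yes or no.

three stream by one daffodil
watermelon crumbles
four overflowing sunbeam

No

Line 1: "three stream by one daffodil": 1+1+1+1+3 = 7 ✓
Line 2: "watermelon crumbles": 4+2 = 6 (expected 7)
Line 3: "four overflowing sunbeam": 1+4+2 = 7 ✓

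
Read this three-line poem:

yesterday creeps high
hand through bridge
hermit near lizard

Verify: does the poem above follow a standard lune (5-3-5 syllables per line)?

Line 1: "yesterday creeps high": 3+1+1 = 5 ✓
Line 2: "hand through bridge": 1+1+1 = 3 ✓
Line 3: "hermit near lizard": 2+1+2 = 5 ✓

Yes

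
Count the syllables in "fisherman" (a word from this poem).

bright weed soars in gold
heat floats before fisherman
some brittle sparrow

"fisherman" has 3 syllables.

3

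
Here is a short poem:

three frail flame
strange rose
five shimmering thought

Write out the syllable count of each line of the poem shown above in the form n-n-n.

3-2-5

Line 1: three(1) + frail(1) + flame(1) = 3
Line 2: strange(1) + rose(1) = 2
Line 3: five(1) + shimmering(3) + thought(1) = 5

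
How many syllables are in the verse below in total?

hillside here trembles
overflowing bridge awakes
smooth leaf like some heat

Line 1: hillside (2), here (1), trembles (2) → 5
Line 2: overflowing (4), bridge (1), awakes (2) → 7
Line 3: smooth (1), leaf (1), like (1), some (1), heat (1) → 5
Total: 5 + 7 + 5 = 17

17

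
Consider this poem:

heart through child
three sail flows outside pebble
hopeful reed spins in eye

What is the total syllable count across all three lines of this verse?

Line 1: "heart through child": 1+1+1 = 3
Line 2: "three sail flows outside pebble": 1+1+1+2+2 = 7
Line 3: "hopeful reed spins in eye": 2+1+1+1+1 = 6
Total: 3 + 7 + 6 = 16

16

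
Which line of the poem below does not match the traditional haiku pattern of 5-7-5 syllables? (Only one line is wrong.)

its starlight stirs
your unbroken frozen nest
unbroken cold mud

Line 1

Line 1: its(1) + starlight(2) + stirs(1) = 4 (expected 5)
Line 2: your(1) + unbroken(3) + frozen(2) + nest(1) = 7 ✓
Line 3: unbroken(3) + cold(1) + mud(1) = 5 ✓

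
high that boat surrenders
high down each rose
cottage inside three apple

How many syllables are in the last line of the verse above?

7

The last line: "cottage inside three apple": 2+2+1+2 = 7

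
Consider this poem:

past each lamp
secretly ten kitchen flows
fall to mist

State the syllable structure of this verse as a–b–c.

Line 1: "past each lamp": 1+1+1 = 3
Line 2: "secretly ten kitchen flows": 3+1+2+1 = 7
Line 3: "fall to mist": 1+1+1 = 3

3–7–3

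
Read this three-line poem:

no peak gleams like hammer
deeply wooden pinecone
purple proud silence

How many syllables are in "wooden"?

"wooden" has 2 syllables.

2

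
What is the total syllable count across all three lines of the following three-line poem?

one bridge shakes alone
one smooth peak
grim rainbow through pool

13

Line 1: one (1), bridge (1), shakes (1), alone (2) → 5
Line 2: one (1), smooth (1), peak (1) → 3
Line 3: grim (1), rainbow (2), through (1), pool (1) → 5
Total: 5 + 3 + 5 = 13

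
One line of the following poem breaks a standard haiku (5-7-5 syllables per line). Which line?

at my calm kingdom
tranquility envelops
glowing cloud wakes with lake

Line 1: at(1) + my(1) + calm(1) + kingdom(2) = 5 ✓
Line 2: tranquility(4) + envelops(3) = 7 ✓
Line 3: glowing(2) + cloud(1) + wakes(1) + with(1) + lake(1) = 6 (expected 5)

The third line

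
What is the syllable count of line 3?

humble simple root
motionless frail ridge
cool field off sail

Line 3: cool(1) + field(1) + off(1) + sail(1) = 4

4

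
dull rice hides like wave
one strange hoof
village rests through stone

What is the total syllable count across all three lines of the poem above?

13

Line 1: dull (1), rice (1), hides (1), like (1), wave (1) → 5
Line 2: one (1), strange (1), hoof (1) → 3
Line 3: village (2), rests (1), through (1), stone (1) → 5
Total: 5 + 3 + 5 = 13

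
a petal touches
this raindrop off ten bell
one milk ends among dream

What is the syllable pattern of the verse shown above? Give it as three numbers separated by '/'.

Line 1: a (1), petal (2), touches (2) → 5
Line 2: this (1), raindrop (2), off (1), ten (1), bell (1) → 6
Line 3: one (1), milk (1), ends (1), among (2), dream (1) → 6

5/6/6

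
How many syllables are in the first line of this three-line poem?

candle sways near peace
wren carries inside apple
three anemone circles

5

The first line: candle (2), sways (1), near (1), peace (1) → 5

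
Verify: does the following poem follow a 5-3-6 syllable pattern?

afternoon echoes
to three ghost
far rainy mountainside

Line 1: afternoon (3), echoes (2) → 5 ✓
Line 2: to (1), three (1), ghost (1) → 3 ✓
Line 3: far (1), rainy (2), mountainside (3) → 6 ✓

Yes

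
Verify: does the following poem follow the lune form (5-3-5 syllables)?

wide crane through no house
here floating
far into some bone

Yes

Line 1: "wide crane through no house": 1+1+1+1+1 = 5 ✓
Line 2: "here floating": 1+2 = 3 ✓
Line 3: "far into some bone": 1+2+1+1 = 5 ✓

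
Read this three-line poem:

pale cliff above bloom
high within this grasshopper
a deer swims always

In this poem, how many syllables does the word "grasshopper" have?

3

"grasshopper" has 3 syllables.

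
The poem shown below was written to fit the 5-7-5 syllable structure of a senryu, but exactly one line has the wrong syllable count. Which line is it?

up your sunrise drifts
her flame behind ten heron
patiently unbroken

Line 3

Line 1: up (1), your (1), sunrise (2), drifts (1) → 5 ✓
Line 2: her (1), flame (1), behind (2), ten (1), heron (2) → 7 ✓
Line 3: patiently (3), unbroken (3) → 6 (expected 5)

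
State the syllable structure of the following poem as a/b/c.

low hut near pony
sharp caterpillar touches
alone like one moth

Line 1: low(1) + hut(1) + near(1) + pony(2) = 5
Line 2: sharp(1) + caterpillar(4) + touches(2) = 7
Line 3: alone(2) + like(1) + one(1) + moth(1) = 5

5/7/5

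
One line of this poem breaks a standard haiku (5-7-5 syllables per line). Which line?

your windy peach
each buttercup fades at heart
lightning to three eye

The first line

Line 1: "your windy peach": 1+2+1 = 4 (expected 5)
Line 2: "each buttercup fades at heart": 1+3+1+1+1 = 7 ✓
Line 3: "lightning to three eye": 2+1+1+1 = 5 ✓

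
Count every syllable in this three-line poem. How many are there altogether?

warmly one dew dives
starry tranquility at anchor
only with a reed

19

Line 1: warmly(2) + one(1) + dew(1) + dives(1) = 5
Line 2: starry(2) + tranquility(4) + at(1) + anchor(2) = 9
Line 3: only(2) + with(1) + a(1) + reed(1) = 5
Total: 5 + 9 + 5 = 19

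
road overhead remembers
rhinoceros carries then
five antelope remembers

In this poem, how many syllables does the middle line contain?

7

The middle line: rhinoceros (4), carries (2), then (1) → 7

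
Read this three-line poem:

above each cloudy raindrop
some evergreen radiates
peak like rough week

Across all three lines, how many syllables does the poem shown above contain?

18

Line 1: above(2) + each(1) + cloudy(2) + raindrop(2) = 7
Line 2: some(1) + evergreen(3) + radiates(3) = 7
Line 3: peak(1) + like(1) + rough(1) + week(1) = 4
Total: 7 + 7 + 4 = 18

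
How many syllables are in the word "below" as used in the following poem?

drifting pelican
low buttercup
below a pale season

2

"below" has 2 syllables.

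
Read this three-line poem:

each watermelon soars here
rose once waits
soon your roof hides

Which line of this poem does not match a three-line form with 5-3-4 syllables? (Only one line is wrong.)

Line 1: "each watermelon soars here": 1+4+1+1 = 7 (expected 5)
Line 2: "rose once waits": 1+1+1 = 3 ✓
Line 3: "soon your roof hides": 1+1+1+1 = 4 ✓

The first line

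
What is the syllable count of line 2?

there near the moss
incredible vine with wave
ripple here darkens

Line 2: incredible (4), vine (1), with (1), wave (1) → 7

7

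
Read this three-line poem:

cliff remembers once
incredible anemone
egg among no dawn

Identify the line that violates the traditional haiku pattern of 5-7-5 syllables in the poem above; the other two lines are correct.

Line 1: cliff(1) + remembers(3) + once(1) = 5 ✓
Line 2: incredible(4) + anemone(4) = 8 (expected 7)
Line 3: egg(1) + among(2) + no(1) + dawn(1) = 5 ✓

The second line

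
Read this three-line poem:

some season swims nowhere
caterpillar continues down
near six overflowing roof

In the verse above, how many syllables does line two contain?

8

Line two: caterpillar(4) + continues(3) + down(1) = 8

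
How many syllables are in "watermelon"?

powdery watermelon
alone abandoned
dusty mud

4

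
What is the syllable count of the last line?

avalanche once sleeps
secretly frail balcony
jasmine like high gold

The last line: "jasmine like high gold": 2+1+1+1 = 5

5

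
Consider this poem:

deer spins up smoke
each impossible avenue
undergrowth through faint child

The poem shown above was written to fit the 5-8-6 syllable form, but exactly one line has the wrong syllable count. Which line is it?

Line 1: "deer spins up smoke": 1+1+1+1 = 4 (expected 5)
Line 2: "each impossible avenue": 1+4+3 = 8 ✓
Line 3: "undergrowth through faint child": 3+1+1+1 = 6 ✓

The first line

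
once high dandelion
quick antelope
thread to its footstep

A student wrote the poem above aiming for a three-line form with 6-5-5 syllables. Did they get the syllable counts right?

Line 1: once(1) + high(1) + dandelion(4) = 6 ✓
Line 2: quick(1) + antelope(3) = 4 (expected 5)
Line 3: thread(1) + to(1) + its(1) + footstep(2) = 5 ✓

No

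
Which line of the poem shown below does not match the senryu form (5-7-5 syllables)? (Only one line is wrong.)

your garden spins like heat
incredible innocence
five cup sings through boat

The first line

Line 1: your (1), garden (2), spins (1), like (1), heat (1) → 6 (expected 5)
Line 2: incredible (4), innocence (3) → 7 ✓
Line 3: five (1), cup (1), sings (1), through (1), boat (1) → 5 ✓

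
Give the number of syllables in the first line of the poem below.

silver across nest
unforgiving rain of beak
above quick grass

The first line: silver (2), across (2), nest (1) → 5

5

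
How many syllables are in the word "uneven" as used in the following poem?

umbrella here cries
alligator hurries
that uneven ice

"uneven" has 3 syllables.

3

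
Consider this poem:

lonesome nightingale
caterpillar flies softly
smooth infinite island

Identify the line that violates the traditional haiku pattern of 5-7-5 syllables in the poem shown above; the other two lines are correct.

Line 3

Line 1: "lonesome nightingale": 2+3 = 5 ✓
Line 2: "caterpillar flies softly": 4+1+2 = 7 ✓
Line 3: "smooth infinite island": 1+3+2 = 6 (expected 5)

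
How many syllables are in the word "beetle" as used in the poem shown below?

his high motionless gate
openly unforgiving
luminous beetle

2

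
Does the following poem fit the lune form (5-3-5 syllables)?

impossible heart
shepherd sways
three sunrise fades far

Yes

Line 1: impossible(4) + heart(1) = 5 ✓
Line 2: shepherd(2) + sways(1) = 3 ✓
Line 3: three(1) + sunrise(2) + fades(1) + far(1) = 5 ✓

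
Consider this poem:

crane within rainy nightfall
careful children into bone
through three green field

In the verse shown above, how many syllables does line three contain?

4

Line three: through (1), three (1), green (1), field (1) → 4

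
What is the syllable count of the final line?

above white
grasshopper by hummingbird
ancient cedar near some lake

The final line: ancient(2) + cedar(2) + near(1) + some(1) + lake(1) = 7

7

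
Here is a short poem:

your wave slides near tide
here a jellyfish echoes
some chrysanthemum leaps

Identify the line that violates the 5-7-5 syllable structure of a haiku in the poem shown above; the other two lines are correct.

The third line

Line 1: "your wave slides near tide": 1+1+1+1+1 = 5 ✓
Line 2: "here a jellyfish echoes": 1+1+3+2 = 7 ✓
Line 3: "some chrysanthemum leaps": 1+4+1 = 6 (expected 5)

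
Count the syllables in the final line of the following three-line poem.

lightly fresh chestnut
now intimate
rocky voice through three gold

6

The final line: "rocky voice through three gold": 2+1+1+1+1 = 6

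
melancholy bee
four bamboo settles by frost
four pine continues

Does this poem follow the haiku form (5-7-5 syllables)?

Line 1: melancholy(4) + bee(1) = 5 ✓
Line 2: four(1) + bamboo(2) + settles(2) + by(1) + frost(1) = 7 ✓
Line 3: four(1) + pine(1) + continues(3) = 5 ✓

Yes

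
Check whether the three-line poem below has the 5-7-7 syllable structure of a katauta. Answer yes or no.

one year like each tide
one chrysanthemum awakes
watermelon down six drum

Yes

Line 1: one (1), year (1), like (1), each (1), tide (1) → 5 ✓
Line 2: one (1), chrysanthemum (4), awakes (2) → 7 ✓
Line 3: watermelon (4), down (1), six (1), drum (1) → 7 ✓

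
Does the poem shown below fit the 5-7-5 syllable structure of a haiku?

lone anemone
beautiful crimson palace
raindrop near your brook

Yes

Line 1: lone (1), anemone (4) → 5 ✓
Line 2: beautiful (3), crimson (2), palace (2) → 7 ✓
Line 3: raindrop (2), near (1), your (1), brook (1) → 5 ✓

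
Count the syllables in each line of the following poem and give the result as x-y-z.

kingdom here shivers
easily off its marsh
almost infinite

5-6-5

Line 1: "kingdom here shivers": 2+1+2 = 5
Line 2: "easily off its marsh": 3+1+1+1 = 6
Line 3: "almost infinite": 2+3 = 5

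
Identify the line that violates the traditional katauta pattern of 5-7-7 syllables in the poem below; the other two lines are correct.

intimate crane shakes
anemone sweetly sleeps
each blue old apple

Line 3

Line 1: intimate (3), crane (1), shakes (1) → 5 ✓
Line 2: anemone (4), sweetly (2), sleeps (1) → 7 ✓
Line 3: each (1), blue (1), old (1), apple (2) → 5 (expected 7)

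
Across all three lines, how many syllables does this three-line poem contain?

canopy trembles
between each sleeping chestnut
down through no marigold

18

Line 1: canopy(3) + trembles(2) = 5
Line 2: between(2) + each(1) + sleeping(2) + chestnut(2) = 7
Line 3: down(1) + through(1) + no(1) + marigold(3) = 6
Total: 5 + 7 + 6 = 18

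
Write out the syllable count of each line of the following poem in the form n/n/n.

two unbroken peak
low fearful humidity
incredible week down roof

5/7/7

Line 1: two (1), unbroken (3), peak (1) → 5
Line 2: low (1), fearful (2), humidity (4) → 7
Line 3: incredible (4), week (1), down (1), roof (1) → 7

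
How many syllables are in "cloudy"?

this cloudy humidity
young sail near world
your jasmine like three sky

"cloudy" has 2 syllables.

2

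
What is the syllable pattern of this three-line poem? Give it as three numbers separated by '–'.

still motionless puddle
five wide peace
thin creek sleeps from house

Line 1: still (1), motionless (3), puddle (2) → 6
Line 2: five (1), wide (1), peace (1) → 3
Line 3: thin (1), creek (1), sleeps (1), from (1), house (1) → 5

6–3–5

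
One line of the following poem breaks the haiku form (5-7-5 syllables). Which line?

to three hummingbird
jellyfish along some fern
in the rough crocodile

Line 3

Line 1: "to three hummingbird": 1+1+3 = 5 ✓
Line 2: "jellyfish along some fern": 3+2+1+1 = 7 ✓
Line 3: "in the rough crocodile": 1+1+1+3 = 6 (expected 5)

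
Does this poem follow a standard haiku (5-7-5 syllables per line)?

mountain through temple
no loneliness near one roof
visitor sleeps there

Yes

Line 1: mountain(2) + through(1) + temple(2) = 5 ✓
Line 2: no(1) + loneliness(3) + near(1) + one(1) + roof(1) = 7 ✓
Line 3: visitor(3) + sleeps(1) + there(1) = 5 ✓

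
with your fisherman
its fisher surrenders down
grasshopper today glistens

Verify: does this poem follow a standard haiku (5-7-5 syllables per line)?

Line 1: with (1), your (1), fisherman (3) → 5 ✓
Line 2: its (1), fisher (2), surrenders (3), down (1) → 7 ✓
Line 3: grasshopper (3), today (2), glistens (2) → 7 (expected 5)

No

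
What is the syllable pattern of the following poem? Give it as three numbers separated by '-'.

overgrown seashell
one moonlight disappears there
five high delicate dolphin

5-7-7

Line 1: overgrown (3), seashell (2) → 5
Line 2: one (1), moonlight (2), disappears (3), there (1) → 7
Line 3: five (1), high (1), delicate (3), dolphin (2) → 7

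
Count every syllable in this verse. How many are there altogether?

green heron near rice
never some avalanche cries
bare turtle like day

Line 1: green (1), heron (2), near (1), rice (1) → 5
Line 2: never (2), some (1), avalanche (3), cries (1) → 7
Line 3: bare (1), turtle (2), like (1), day (1) → 5
Total: 5 + 7 + 5 = 17

17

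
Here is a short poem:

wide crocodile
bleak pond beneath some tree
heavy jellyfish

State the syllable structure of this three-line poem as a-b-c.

4-6-5

Line 1: wide (1), crocodile (3) → 4
Line 2: bleak (1), pond (1), beneath (2), some (1), tree (1) → 6
Line 3: heavy (2), jellyfish (3) → 5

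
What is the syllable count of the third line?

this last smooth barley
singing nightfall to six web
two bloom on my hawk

The third line: two (1), bloom (1), on (1), my (1), hawk (1) → 5

5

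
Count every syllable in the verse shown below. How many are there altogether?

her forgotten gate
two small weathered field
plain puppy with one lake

16

Line 1: her(1) + forgotten(3) + gate(1) = 5
Line 2: two(1) + small(1) + weathered(2) + field(1) = 5
Line 3: plain(1) + puppy(2) + with(1) + one(1) + lake(1) = 6
Total: 5 + 5 + 6 = 16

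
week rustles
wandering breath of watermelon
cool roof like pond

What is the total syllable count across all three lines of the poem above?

16

Line 1: week(1) + rustles(2) = 3
Line 2: wandering(3) + breath(1) + of(1) + watermelon(4) = 9
Line 3: cool(1) + roof(1) + like(1) + pond(1) = 4
Total: 3 + 9 + 4 = 16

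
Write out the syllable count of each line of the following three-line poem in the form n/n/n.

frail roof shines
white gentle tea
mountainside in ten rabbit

Line 1: frail(1) + roof(1) + shines(1) = 3
Line 2: white(1) + gentle(2) + tea(1) = 4
Line 3: mountainside(3) + in(1) + ten(1) + rabbit(2) = 7

3/4/7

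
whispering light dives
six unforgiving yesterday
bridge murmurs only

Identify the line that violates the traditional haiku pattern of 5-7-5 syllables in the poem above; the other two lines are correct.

Line 1: whispering (3), light (1), dives (1) → 5 ✓
Line 2: six (1), unforgiving (4), yesterday (3) → 8 (expected 7)
Line 3: bridge (1), murmurs (2), only (2) → 5 ✓

The second line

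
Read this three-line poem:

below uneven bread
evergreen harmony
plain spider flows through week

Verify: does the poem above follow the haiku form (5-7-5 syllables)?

No

Line 1: "below uneven bread": 2+3+1 = 6 (expected 5)
Line 2: "evergreen harmony": 3+3 = 6 (expected 7)
Line 3: "plain spider flows through week": 1+2+1+1+1 = 6 (expected 5)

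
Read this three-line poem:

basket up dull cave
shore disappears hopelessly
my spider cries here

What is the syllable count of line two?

Line two: shore (1), disappears (3), hopelessly (3) → 7

7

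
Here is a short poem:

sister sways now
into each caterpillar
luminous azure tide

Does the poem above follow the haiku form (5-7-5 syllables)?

Line 1: "sister sways now": 2+1+1 = 4 (expected 5)
Line 2: "into each caterpillar": 2+1+4 = 7 ✓
Line 3: "luminous azure tide": 3+2+1 = 6 (expected 5)

No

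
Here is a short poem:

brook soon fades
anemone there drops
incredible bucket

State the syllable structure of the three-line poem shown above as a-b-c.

3-6-6

Line 1: brook (1), soon (1), fades (1) → 3
Line 2: anemone (4), there (1), drops (1) → 6
Line 3: incredible (4), bucket (2) → 6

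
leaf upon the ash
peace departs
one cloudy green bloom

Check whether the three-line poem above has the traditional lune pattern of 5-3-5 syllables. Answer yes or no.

Yes

Line 1: leaf(1) + upon(2) + the(1) + ash(1) = 5 ✓
Line 2: peace(1) + departs(2) = 3 ✓
Line 3: one(1) + cloudy(2) + green(1) + bloom(1) = 5 ✓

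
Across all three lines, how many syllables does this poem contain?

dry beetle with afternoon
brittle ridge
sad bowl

Line 1: "dry beetle with afternoon": 1+2+1+3 = 7
Line 2: "brittle ridge": 2+1 = 3
Line 3: "sad bowl": 1+1 = 2
Total: 7 + 3 + 2 = 12

12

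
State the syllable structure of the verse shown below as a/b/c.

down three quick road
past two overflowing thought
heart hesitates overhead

Line 1: down(1) + three(1) + quick(1) + road(1) = 4
Line 2: past(1) + two(1) + overflowing(4) + thought(1) = 7
Line 3: heart(1) + hesitates(3) + overhead(3) = 7

4/7/7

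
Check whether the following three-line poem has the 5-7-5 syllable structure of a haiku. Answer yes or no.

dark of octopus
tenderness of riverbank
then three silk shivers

Line 1: "dark of octopus": 1+1+3 = 5 ✓
Line 2: "tenderness of riverbank": 3+1+3 = 7 ✓
Line 3: "then three silk shivers": 1+1+1+2 = 5 ✓

Yes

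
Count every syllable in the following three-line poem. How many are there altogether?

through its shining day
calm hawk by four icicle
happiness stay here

Line 1: "through its shining day": 1+1+2+1 = 5
Line 2: "calm hawk by four icicle": 1+1+1+1+3 = 7
Line 3: "happiness stay here": 3+1+1 = 5
Total: 5 + 7 + 5 = 17

17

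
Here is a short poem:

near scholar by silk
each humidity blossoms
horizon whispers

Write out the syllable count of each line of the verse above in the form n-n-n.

Line 1: near(1) + scholar(2) + by(1) + silk(1) = 5
Line 2: each(1) + humidity(4) + blossoms(2) = 7
Line 3: horizon(3) + whispers(2) = 5

5-7-5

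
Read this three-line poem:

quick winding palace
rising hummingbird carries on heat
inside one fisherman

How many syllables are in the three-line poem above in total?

Line 1: "quick winding palace": 1+2+2 = 5
Line 2: "rising hummingbird carries on heat": 2+3+2+1+1 = 9
Line 3: "inside one fisherman": 2+1+3 = 6
Total: 5 + 9 + 6 = 20

20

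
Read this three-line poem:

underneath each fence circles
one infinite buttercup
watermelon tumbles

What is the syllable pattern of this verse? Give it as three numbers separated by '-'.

7-7-6

Line 1: underneath (3), each (1), fence (1), circles (2) → 7
Line 2: one (1), infinite (3), buttercup (3) → 7
Line 3: watermelon (4), tumbles (2) → 6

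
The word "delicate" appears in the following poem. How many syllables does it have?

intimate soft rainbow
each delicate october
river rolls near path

3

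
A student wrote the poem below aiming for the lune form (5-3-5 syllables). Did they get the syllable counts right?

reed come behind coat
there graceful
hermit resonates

Yes

Line 1: "reed come behind coat": 1+1+2+1 = 5 ✓
Line 2: "there graceful": 1+2 = 3 ✓
Line 3: "hermit resonates": 2+3 = 5 ✓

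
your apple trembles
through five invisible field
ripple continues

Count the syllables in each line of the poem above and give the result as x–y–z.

5–7–5

Line 1: "your apple trembles": 1+2+2 = 5
Line 2: "through five invisible field": 1+1+4+1 = 7
Line 3: "ripple continues": 2+3 = 5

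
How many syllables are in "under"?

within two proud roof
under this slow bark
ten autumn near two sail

2

"under" has 2 syllables.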